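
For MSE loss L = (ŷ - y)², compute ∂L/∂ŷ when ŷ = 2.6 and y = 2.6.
∂L/∂ŷ = 0.0

∂L/∂ŷ = 2(ŷ - y) = 2(2.6 - 2.6) = 2(0.0) = 0.0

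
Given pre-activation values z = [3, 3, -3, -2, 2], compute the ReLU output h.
h = [3, 3, 0, 0, 2]

ReLU applied element-wise: max(0,3)=3, max(0,3)=3, max(0,-3)=0, max(0,-2)=0, max(0,2)=2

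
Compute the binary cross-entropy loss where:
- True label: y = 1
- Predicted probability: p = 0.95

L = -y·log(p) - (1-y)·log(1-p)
L = 0.05129

L = -1·log(0.95) - 0·log(0.05) = -log(0.95) = 0.05129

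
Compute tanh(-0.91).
-0.7211

tanh(-0.91) = (e^(-0.91) - e^(0.91))/(e^(-0.91) + e^(0.91)) = -0.7211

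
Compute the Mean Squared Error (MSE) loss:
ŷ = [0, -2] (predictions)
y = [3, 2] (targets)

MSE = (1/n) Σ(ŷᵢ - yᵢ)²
MSE = 12.5

MSE = (1/2)((0-3)² + (-2-2)²) = (1/2)(9 + 16) = 12.5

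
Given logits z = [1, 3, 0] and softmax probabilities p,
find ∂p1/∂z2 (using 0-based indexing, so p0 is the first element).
∂p1/∂z2 = -0.03545

p = softmax(z) = [0.1142, 0.8438, 0.04201]
p1 = 0.8438, p2 = 0.04201

∂p1/∂z2 = -p1 × p2 = -0.8438 × 0.04201 = -0.03545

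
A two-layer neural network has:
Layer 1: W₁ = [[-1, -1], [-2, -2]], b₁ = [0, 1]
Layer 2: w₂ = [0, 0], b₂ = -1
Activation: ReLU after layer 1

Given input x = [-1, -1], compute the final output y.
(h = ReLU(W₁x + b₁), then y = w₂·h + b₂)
y = -1

Layer 1 pre-activation: z₁ = [2, 5]
After ReLU: h = [2, 5]
Layer 2 output: y = 0×2 + 0×5 + -1 = -1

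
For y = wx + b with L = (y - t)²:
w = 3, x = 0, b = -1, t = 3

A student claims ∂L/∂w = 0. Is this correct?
Correct

y = (3)(0) + -1 = -1
∂L/∂y = 2(y - t) = 2(-1 - 3) = -8
∂y/∂w = x = 0
∂L/∂w = -8 × 0 = 0

Claimed value: 0
Correct: The correct gradient is 0.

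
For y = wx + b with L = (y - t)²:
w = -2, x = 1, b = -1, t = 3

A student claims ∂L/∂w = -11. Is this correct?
Incorrect

y = (-2)(1) + -1 = -3
∂L/∂y = 2(y - t) = 2(-3 - 3) = -12
∂y/∂w = x = 1
∂L/∂w = -12 × 1 = -12

Claimed value: -11
Incorrect: The correct gradient is -12.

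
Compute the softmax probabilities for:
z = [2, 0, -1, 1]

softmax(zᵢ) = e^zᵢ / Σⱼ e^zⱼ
p = [0.6439, 0.0871, 0.0321, 0.2369]

exp(z) = [7.389, 1, 0.3679, 2.718]
Sum = 11.48
p = [0.6439, 0.0871, 0.0321, 0.2369]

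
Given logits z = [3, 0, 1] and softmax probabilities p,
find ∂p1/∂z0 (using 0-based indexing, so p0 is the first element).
∂p1/∂z0 = -0.03545

p = softmax(z) = [0.8438, 0.04201, 0.1142]
p1 = 0.04201, p0 = 0.8438

∂p1/∂z0 = -p1 × p0 = -0.04201 × 0.8438 = -0.03545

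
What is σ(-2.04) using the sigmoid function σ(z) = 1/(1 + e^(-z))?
0.1151

sigmoid(-2.04) = 1/(1 + e^(2.04)) = 1/(1 + 7.691) = 0.1151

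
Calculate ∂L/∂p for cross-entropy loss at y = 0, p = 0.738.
∂L/∂p = 3.817

∂L/∂p = -y/p + (1-y)/(1-p) = 0 + 1/0.262 = 3.817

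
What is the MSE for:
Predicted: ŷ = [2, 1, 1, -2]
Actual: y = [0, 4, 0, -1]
MSE = 3.75

MSE = (1/4)((2-0)² + (1-4)² + (1-0)² + (-2--1)²) = (1/4)(4 + 9 + 1 + 1) = 3.75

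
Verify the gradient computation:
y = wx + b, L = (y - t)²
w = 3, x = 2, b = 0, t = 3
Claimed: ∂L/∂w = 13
Incorrect

y = (3)(2) + 0 = 6
∂L/∂y = 2(y - t) = 2(6 - 3) = 6
∂y/∂w = x = 2
∂L/∂w = 6 × 2 = 12

Claimed value: 13
Incorrect: The correct gradient is 12.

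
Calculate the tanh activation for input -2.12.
-0.9716

tanh(-2.12) = (e^(-2.12) - e^(2.12))/(e^(-2.12) + e^(2.12)) = -0.9716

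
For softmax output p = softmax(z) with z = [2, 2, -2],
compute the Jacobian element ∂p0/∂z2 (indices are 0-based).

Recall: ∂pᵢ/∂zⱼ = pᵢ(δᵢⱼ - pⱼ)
∂p0/∂z2 = -0.004496

p = softmax(z) = [0.4955, 0.4955, 0.009075]
p0 = 0.4955, p2 = 0.009075

∂p0/∂z2 = -p0 × p2 = -0.4955 × 0.009075 = -0.004496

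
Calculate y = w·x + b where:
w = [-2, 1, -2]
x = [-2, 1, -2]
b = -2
y = 7

y = (-2)(-2) + (1)(1) + (-2)(-2) + -2 = 7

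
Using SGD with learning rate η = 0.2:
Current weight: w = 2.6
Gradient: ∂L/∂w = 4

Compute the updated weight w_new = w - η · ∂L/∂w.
w_new = 1.8

w_new = w - η·∂L/∂w = 2.6 - 0.2×(4) = 2.6 - (0.8) = 1.8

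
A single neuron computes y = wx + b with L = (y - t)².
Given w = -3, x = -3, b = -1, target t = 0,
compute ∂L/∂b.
∂L/∂b = 16

y = wx + b = (-3)(-3) + -1 = 8
∂L/∂y = 2(y - t) = 2(8 - 0) = 16
∂y/∂b = 1
∂L/∂b = ∂L/∂y · ∂y/∂b = 16 × 1 = 16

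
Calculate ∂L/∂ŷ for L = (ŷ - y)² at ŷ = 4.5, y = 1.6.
∂L/∂ŷ = 5.8

∂L/∂ŷ = 2(ŷ - y) = 2(4.5 - 1.6) = 2(2.9) = 5.8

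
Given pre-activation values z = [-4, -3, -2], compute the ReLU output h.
h = [0, 0, 0]

ReLU applied element-wise: max(0,-4)=0, max(0,-3)=0, max(0,-2)=0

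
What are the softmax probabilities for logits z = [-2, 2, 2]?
p = [0.0091, 0.4955, 0.4955]

exp(z) = [0.1353, 7.389, 7.389]
Sum = 14.91
p = [0.0091, 0.4955, 0.4955]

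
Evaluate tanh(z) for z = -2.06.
-0.968

tanh(-2.06) = (e^(-2.06) - e^(2.06))/(e^(-2.06) + e^(2.06)) = -0.968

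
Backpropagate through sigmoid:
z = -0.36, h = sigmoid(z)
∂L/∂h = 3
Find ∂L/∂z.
∂L/∂z = 0.7262

σ(-0.36) = 0.411
σ'(-0.36) = σ(-0.36)(1 - σ(-0.36)) = 0.411 × 0.589 = 0.2421
∂L/∂z = ∂L/∂h · σ'(z) = 3 × 0.2421 = 0.7262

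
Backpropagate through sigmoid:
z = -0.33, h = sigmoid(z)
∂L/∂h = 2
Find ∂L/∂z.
∂L/∂z = 0.4866

σ(-0.33) = 0.4182
σ'(-0.33) = σ(-0.33)(1 - σ(-0.33)) = 0.4182 × 0.5818 = 0.2433
∂L/∂z = ∂L/∂h · σ'(z) = 2 × 0.2433 = 0.4866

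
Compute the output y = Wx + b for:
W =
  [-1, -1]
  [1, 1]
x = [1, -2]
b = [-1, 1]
y = [0, 0]

Wx = [-1×1 + -1×-2, 1×1 + 1×-2]
   = [1, -1]
y = Wx + b = [1 + -1, -1 + 1] = [0, 0]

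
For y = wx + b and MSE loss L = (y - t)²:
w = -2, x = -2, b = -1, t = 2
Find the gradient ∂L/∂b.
∂L/∂b = 2

y = wx + b = (-2)(-2) + -1 = 3
∂L/∂y = 2(y - t) = 2(3 - 2) = 2
∂y/∂b = 1
∂L/∂b = ∂L/∂y · ∂y/∂b = 2 × 1 = 2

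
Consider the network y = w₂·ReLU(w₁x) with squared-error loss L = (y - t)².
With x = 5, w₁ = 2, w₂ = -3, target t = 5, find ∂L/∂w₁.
∂L/∂w₁ = 1050

Forward pass:
z = w₁x = 2×5 = 10
h = ReLU(10) = 10
y = w₂h = -3×10 = -30

Backward pass:
∂L/∂y = 2(y - t) = 2(-30 - 5) = -70
∂y/∂h = w₂ = -3
∂h/∂z = 1 (ReLU derivative)
∂z/∂w₁ = x = 5

∂L/∂w₁ = -70 × -3 × 1 × 5 = 1050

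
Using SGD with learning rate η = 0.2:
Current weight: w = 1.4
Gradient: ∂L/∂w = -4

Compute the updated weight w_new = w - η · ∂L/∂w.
w_new = 2.2

w_new = w - η·∂L/∂w = 1.4 - 0.2×(-4) = 1.4 - (-0.8) = 2.2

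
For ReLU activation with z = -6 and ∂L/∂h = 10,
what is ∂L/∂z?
∂L/∂z = 0

h = ReLU(-6) = 0
Since z < 0: ∂h/∂z = 0
∂L/∂z = ∂L/∂h · ∂h/∂z = 10 × 0 = 0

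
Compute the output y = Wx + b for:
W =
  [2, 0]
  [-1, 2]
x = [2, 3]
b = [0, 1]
y = [4, 5]

Wx = [2×2 + 0×3, -1×2 + 2×3]
   = [4, 4]
y = Wx + b = [4 + 0, 4 + 1] = [4, 5]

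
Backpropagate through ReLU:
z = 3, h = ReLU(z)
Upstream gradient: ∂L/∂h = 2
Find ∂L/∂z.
∂L/∂z = 2

h = ReLU(3) = 3
Since z > 0: ∂h/∂z = 1
∂L/∂z = ∂L/∂h · ∂h/∂z = 2 × 1 = 2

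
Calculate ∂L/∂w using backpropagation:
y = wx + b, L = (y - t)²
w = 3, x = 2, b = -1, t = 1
∂L/∂w = 16

y = wx + b = (3)(2) + -1 = 5
∂L/∂y = 2(y - t) = 2(5 - 1) = 8
∂y/∂w = x = 2
∂L/∂w = ∂L/∂y · ∂y/∂w = 8 × 2 = 16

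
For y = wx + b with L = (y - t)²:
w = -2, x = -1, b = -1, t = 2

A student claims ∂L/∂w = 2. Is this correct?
Correct

y = (-2)(-1) + -1 = 1
∂L/∂y = 2(y - t) = 2(1 - 2) = -2
∂y/∂w = x = -1
∂L/∂w = -2 × -1 = 2

Claimed value: 2
Correct: The correct gradient is 2.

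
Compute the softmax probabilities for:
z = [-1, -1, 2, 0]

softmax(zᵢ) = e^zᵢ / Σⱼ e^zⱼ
p = [0.0403, 0.0403, 0.8098, 0.1096]

exp(z) = [0.3679, 0.3679, 7.389, 1]
Sum = 9.125
p = [0.0403, 0.0403, 0.8098, 0.1096]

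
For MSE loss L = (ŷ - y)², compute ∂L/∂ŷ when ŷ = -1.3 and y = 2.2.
∂L/∂ŷ = -7.0

∂L/∂ŷ = 2(ŷ - y) = 2(-1.3 - 2.2) = 2(-3.5) = -7.0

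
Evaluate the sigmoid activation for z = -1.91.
0.129

sigmoid(-1.91) = 1/(1 + e^(1.91)) = 1/(1 + 6.753) = 0.129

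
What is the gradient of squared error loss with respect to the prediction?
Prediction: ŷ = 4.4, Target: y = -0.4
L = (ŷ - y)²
∂L/∂ŷ = 9.6

∂L/∂ŷ = 2(ŷ - y) = 2(4.4 - -0.4) = 2(4.8) = 9.6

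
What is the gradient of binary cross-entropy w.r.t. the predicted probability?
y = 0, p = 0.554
∂L/∂p = 2.242

∂L/∂p = -y/p + (1-y)/(1-p) = 0 + 1/0.446 = 2.242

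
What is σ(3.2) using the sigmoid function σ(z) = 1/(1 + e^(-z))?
0.9608

sigmoid(3.2) = 1/(1 + e^(-3.2)) = 1/(1 + 0.04076) = 0.9608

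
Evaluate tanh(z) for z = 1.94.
0.9595

tanh(1.94) = (e^(1.94) - e^(-1.94))/(e^(1.94) + e^(-1.94)) = 0.9595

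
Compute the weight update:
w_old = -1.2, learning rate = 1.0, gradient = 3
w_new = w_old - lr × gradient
w_new = -4.2

w_new = w - η·∂L/∂w = -1.2 - 1.0×(3) = -1.2 - (3) = -4.2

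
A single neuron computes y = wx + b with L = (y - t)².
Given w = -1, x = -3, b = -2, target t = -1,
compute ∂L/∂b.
∂L/∂b = 4

y = wx + b = (-1)(-3) + -2 = 1
∂L/∂y = 2(y - t) = 2(1 - -1) = 4
∂y/∂b = 1
∂L/∂b = ∂L/∂y · ∂y/∂b = 4 × 1 = 4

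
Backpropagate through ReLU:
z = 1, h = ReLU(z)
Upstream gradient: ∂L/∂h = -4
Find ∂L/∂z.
∂L/∂z = -4

h = ReLU(1) = 1
Since z > 0: ∂h/∂z = 1
∂L/∂z = ∂L/∂h · ∂h/∂z = -4 × 1 = -4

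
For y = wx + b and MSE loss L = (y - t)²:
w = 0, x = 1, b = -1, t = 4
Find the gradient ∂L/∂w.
∂L/∂w = -10

y = wx + b = (0)(1) + -1 = -1
∂L/∂y = 2(y - t) = 2(-1 - 4) = -10
∂y/∂w = x = 1
∂L/∂w = ∂L/∂y · ∂y/∂w = -10 × 1 = -10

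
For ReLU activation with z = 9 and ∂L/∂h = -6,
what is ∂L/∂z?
∂L/∂z = -6

h = ReLU(9) = 9
Since z > 0: ∂h/∂z = 1
∂L/∂z = ∂L/∂h · ∂h/∂z = -6 × 1 = -6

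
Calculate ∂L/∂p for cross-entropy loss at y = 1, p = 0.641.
∂L/∂p = -1.56

∂L/∂p = -y/p + (1-y)/(1-p) = -1/0.641 + 0 = -1.56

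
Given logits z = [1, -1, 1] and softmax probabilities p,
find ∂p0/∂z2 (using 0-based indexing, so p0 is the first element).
∂p0/∂z2 = -0.2193

p = softmax(z) = [0.4683, 0.06338, 0.4683]
p0 = 0.4683, p2 = 0.4683

∂p0/∂z2 = -p0 × p2 = -0.4683 × 0.4683 = -0.2193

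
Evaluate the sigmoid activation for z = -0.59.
0.3566

sigmoid(-0.59) = 1/(1 + e^(0.59)) = 1/(1 + 1.804) = 0.3566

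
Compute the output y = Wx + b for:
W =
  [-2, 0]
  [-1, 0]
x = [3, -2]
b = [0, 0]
y = [-6, -3]

Wx = [-2×3 + 0×-2, -1×3 + 0×-2]
   = [-6, -3]
y = Wx + b = [-6 + 0, -3 + 0] = [-6, -3]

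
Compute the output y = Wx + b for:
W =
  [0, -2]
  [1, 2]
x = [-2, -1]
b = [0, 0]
y = [2, -4]

Wx = [0×-2 + -2×-1, 1×-2 + 2×-1]
   = [2, -4]
y = Wx + b = [2 + 0, -4 + 0] = [2, -4]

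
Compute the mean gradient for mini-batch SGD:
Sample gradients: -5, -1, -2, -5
Average gradient = -3.25

Average = (1/4)(-5 + -1 + -2 + -5) = -13/4 = -3.25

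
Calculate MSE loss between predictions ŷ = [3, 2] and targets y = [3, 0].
MSE = 2

MSE = (1/2)((3-3)² + (2-0)²) = (1/2)(0 + 4) = 2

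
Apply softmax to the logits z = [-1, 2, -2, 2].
p = [0.0241, 0.4835, 0.0089, 0.4835]

exp(z) = [0.3679, 7.389, 0.1353, 7.389]
Sum = 15.28
p = [0.0241, 0.4835, 0.0089, 0.4835]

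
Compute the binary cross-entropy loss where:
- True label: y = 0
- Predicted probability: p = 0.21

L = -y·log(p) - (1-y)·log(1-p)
L = 0.2357

L = -0·log(0.21) - 1·log(0.79) = -log(0.79) = 0.2357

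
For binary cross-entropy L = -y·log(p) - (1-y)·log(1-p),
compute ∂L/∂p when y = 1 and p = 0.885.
∂L/∂p = -1.13

∂L/∂p = -y/p + (1-y)/(1-p) = -1/0.885 + 0 = -1.13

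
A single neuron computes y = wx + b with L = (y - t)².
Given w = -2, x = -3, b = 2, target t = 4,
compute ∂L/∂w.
∂L/∂w = -24

y = wx + b = (-2)(-3) + 2 = 8
∂L/∂y = 2(y - t) = 2(8 - 4) = 8
∂y/∂w = x = -3
∂L/∂w = ∂L/∂y · ∂y/∂w = 8 × -3 = -24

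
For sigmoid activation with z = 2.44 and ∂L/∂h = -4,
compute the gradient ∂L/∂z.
∂L/∂z = -0.295

σ(2.44) = 0.9198
σ'(2.44) = σ(2.44)(1 - σ(2.44)) = 0.9198 × 0.08017 = 0.07375
∂L/∂z = ∂L/∂h · σ'(z) = -4 × 0.07375 = -0.295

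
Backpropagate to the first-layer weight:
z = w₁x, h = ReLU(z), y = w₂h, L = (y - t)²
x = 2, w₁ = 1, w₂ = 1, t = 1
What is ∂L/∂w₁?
∂L/∂w₁ = 4

Forward pass:
z = w₁x = 1×2 = 2
h = ReLU(2) = 2
y = w₂h = 1×2 = 2

Backward pass:
∂L/∂y = 2(y - t) = 2(2 - 1) = 2
∂y/∂h = w₂ = 1
∂h/∂z = 1 (ReLU derivative)
∂z/∂w₁ = x = 2

∂L/∂w₁ = 2 × 1 × 1 × 2 = 4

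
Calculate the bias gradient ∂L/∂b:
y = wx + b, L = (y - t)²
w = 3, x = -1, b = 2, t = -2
∂L/∂b = 2

y = wx + b = (3)(-1) + 2 = -1
∂L/∂y = 2(y - t) = 2(-1 - -2) = 2
∂y/∂b = 1
∂L/∂b = ∂L/∂y · ∂y/∂b = 2 × 1 = 2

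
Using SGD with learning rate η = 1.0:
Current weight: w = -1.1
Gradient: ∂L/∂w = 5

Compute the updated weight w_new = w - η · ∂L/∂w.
w_new = -6.1

w_new = w - η·∂L/∂w = -1.1 - 1.0×(5) = -1.1 - (5) = -6.1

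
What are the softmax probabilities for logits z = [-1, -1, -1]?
p = [0.3333, 0.3333, 0.3333]

exp(z) = [0.3679, 0.3679, 0.3679]
Sum = 1.104
p = [0.3333, 0.3333, 0.3333]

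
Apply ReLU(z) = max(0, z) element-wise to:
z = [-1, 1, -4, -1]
h = [0, 1, 0, 0]

ReLU applied element-wise: max(0,-1)=0, max(0,1)=1, max(0,-4)=0, max(0,-1)=0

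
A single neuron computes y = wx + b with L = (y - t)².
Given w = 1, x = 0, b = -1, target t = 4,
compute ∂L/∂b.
∂L/∂b = -10

y = wx + b = (1)(0) + -1 = -1
∂L/∂y = 2(y - t) = 2(-1 - 4) = -10
∂y/∂b = 1
∂L/∂b = ∂L/∂y · ∂y/∂b = -10 × 1 = -10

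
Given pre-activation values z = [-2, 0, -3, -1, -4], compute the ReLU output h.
h = [0, 0, 0, 0, 0]

ReLU applied element-wise: max(0,-2)=0, max(0,0)=0, max(0,-3)=0, max(0,-1)=0, max(0,-4)=0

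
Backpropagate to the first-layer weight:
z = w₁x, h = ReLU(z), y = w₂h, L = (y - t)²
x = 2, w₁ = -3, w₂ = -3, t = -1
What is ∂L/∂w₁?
∂L/∂w₁ = 0

Forward pass:
z = w₁x = -3×2 = -6
h = ReLU(-6) = 0
y = w₂h = -3×0 = 0

Backward pass:
∂L/∂y = 2(y - t) = 2(0 - -1) = 2
∂y/∂h = w₂ = -3
∂h/∂z = 0 (ReLU derivative)
∂z/∂w₁ = x = 2

∂L/∂w₁ = 2 × -3 × 0 × 2 = 0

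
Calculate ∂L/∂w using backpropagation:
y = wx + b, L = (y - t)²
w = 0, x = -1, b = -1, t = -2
∂L/∂w = -2

y = wx + b = (0)(-1) + -1 = -1
∂L/∂y = 2(y - t) = 2(-1 - -2) = 2
∂y/∂w = x = -1
∂L/∂w = ∂L/∂y · ∂y/∂w = 2 × -1 = -2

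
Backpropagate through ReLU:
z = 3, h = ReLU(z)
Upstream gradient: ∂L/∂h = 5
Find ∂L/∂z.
∂L/∂z = 5

h = ReLU(3) = 3
Since z > 0: ∂h/∂z = 1
∂L/∂z = ∂L/∂h · ∂h/∂z = 5 × 1 = 5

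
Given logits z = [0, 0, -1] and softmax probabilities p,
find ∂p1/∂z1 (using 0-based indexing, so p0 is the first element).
∂p1/∂z1 = 0.244

p = softmax(z) = [0.4223, 0.4223, 0.1554]
p1 = 0.4223

∂p1/∂z1 = p1(1 - p1) = 0.4223 × (1 - 0.4223) = 0.244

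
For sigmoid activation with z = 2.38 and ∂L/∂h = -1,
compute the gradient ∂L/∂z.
∂L/∂z = -0.07753

σ(2.38) = 0.9153
σ'(2.38) = σ(2.38)(1 - σ(2.38)) = 0.9153 × 0.08471 = 0.07753
∂L/∂z = ∂L/∂h · σ'(z) = -1 × 0.07753 = -0.07753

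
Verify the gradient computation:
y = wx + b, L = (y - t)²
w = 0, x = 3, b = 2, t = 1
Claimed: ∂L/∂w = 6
Correct

y = (0)(3) + 2 = 2
∂L/∂y = 2(y - t) = 2(2 - 1) = 2
∂y/∂w = x = 3
∂L/∂w = 2 × 3 = 6

Claimed value: 6
Correct: The correct gradient is 6.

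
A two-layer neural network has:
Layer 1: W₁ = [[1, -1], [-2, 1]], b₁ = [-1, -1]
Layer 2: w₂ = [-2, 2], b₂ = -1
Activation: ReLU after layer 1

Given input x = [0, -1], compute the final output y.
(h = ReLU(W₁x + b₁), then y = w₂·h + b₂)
y = -1

Layer 1 pre-activation: z₁ = [0, -2]
After ReLU: h = [0, 0]
Layer 2 output: y = -2×0 + 2×0 + -1 = -1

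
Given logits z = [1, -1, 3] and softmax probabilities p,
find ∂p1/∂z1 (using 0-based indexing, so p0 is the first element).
∂p1/∂z1 = 0.01562

p = softmax(z) = [0.1173, 0.01588, 0.8668]
p1 = 0.01588

∂p1/∂z1 = p1(1 - p1) = 0.01588 × (1 - 0.01588) = 0.01562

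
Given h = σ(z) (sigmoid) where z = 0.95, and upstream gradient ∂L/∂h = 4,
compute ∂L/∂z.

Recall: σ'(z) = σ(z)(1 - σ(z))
∂L/∂z = 0.8044

σ(0.95) = 0.7211
σ'(0.95) = σ(0.95)(1 - σ(0.95)) = 0.7211 × 0.2789 = 0.2011
∂L/∂z = ∂L/∂h · σ'(z) = 4 × 0.2011 = 0.8044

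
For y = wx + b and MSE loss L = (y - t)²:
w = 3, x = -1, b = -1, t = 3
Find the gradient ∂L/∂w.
∂L/∂w = 14

y = wx + b = (3)(-1) + -1 = -4
∂L/∂y = 2(y - t) = 2(-4 - 3) = -14
∂y/∂w = x = -1
∂L/∂w = ∂L/∂y · ∂y/∂w = -14 × -1 = 14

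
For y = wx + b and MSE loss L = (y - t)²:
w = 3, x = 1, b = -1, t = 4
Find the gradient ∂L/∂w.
∂L/∂w = -4

y = wx + b = (3)(1) + -1 = 2
∂L/∂y = 2(y - t) = 2(2 - 4) = -4
∂y/∂w = x = 1
∂L/∂w = ∂L/∂y · ∂y/∂w = -4 × 1 = -4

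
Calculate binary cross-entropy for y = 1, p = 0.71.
L = 0.3425

L = -1·log(0.71) - 0·log(0.29) = -log(0.71) = 0.3425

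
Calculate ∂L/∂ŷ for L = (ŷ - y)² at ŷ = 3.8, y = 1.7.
∂L/∂ŷ = 4.2

∂L/∂ŷ = 2(ŷ - y) = 2(3.8 - 1.7) = 2(2.1) = 4.2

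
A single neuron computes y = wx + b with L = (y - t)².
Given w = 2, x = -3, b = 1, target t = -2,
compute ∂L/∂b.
∂L/∂b = -6

y = wx + b = (2)(-3) + 1 = -5
∂L/∂y = 2(y - t) = 2(-5 - -2) = -6
∂y/∂b = 1
∂L/∂b = ∂L/∂y · ∂y/∂b = -6 × 1 = -6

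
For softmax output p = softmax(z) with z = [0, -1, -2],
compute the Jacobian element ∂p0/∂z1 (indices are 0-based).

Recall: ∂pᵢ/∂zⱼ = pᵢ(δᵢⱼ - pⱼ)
∂p0/∂z1 = -0.1628

p = softmax(z) = [0.6652, 0.2447, 0.09003]
p0 = 0.6652, p1 = 0.2447

∂p0/∂z1 = -p0 × p1 = -0.6652 × 0.2447 = -0.1628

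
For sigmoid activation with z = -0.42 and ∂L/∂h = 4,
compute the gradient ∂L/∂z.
∂L/∂z = 0.9572

σ(-0.42) = 0.3965
σ'(-0.42) = σ(-0.42)(1 - σ(-0.42)) = 0.3965 × 0.6035 = 0.2393
∂L/∂z = ∂L/∂h · σ'(z) = 4 × 0.2393 = 0.9572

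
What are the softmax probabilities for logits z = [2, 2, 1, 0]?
p = [0.3995, 0.3995, 0.147, 0.0541]

exp(z) = [7.389, 7.389, 2.718, 1]
Sum = 18.5
p = [0.3995, 0.3995, 0.147, 0.0541]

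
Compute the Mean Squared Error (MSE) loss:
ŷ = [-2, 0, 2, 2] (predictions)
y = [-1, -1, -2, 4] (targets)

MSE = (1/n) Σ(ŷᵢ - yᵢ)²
MSE = 5.5

MSE = (1/4)((-2--1)² + (0--1)² + (2--2)² + (2-4)²) = (1/4)(1 + 1 + 16 + 4) = 5.5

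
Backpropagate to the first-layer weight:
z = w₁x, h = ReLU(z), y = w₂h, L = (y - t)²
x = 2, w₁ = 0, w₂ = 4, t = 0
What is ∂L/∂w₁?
∂L/∂w₁ = 0

Forward pass:
z = w₁x = 0×2 = 0
h = ReLU(0) = 0
y = w₂h = 4×0 = 0

Backward pass:
∂L/∂y = 2(y - t) = 2(0 - 0) = 0
∂y/∂h = w₂ = 4
∂h/∂z = 0 (ReLU derivative)
∂z/∂w₁ = x = 2

∂L/∂w₁ = 0 × 4 × 0 × 2 = 0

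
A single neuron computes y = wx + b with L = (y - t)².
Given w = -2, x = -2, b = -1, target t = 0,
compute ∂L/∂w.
∂L/∂w = -12

y = wx + b = (-2)(-2) + -1 = 3
∂L/∂y = 2(y - t) = 2(3 - 0) = 6
∂y/∂w = x = -2
∂L/∂w = ∂L/∂y · ∂y/∂w = 6 × -2 = -12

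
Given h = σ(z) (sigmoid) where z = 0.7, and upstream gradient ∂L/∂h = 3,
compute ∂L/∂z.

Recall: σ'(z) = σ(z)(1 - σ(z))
∂L/∂z = 0.6651

σ(0.7) = 0.6682
σ'(0.7) = σ(0.7)(1 - σ(0.7)) = 0.6682 × 0.3318 = 0.2217
∂L/∂z = ∂L/∂h · σ'(z) = 3 × 0.2217 = 0.6651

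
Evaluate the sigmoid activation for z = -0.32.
0.4207

sigmoid(-0.32) = 1/(1 + e^(0.32)) = 1/(1 + 1.377) = 0.4207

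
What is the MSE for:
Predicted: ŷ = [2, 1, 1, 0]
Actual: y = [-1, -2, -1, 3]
MSE = 7.75

MSE = (1/4)((2--1)² + (1--2)² + (1--1)² + (0-3)²) = (1/4)(9 + 9 + 4 + 9) = 7.75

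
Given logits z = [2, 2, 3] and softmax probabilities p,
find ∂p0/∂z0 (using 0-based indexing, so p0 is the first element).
∂p0/∂z0 = 0.167

p = softmax(z) = [0.2119, 0.2119, 0.5761]
p0 = 0.2119

∂p0/∂z0 = p0(1 - p0) = 0.2119 × (1 - 0.2119) = 0.167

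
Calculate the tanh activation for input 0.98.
0.7531

tanh(0.98) = (e^(0.98) - e^(-0.98))/(e^(0.98) + e^(-0.98)) = 0.7531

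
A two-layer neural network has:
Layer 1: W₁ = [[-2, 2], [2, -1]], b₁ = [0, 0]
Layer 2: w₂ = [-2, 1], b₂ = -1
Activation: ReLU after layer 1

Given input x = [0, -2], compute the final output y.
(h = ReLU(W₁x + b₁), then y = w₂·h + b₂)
y = 1

Layer 1 pre-activation: z₁ = [-4, 2]
After ReLU: h = [0, 2]
Layer 2 output: y = -2×0 + 1×2 + -1 = 1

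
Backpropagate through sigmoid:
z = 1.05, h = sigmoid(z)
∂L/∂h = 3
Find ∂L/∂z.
∂L/∂z = 0.5761

σ(1.05) = 0.7408
σ'(1.05) = σ(1.05)(1 - σ(1.05)) = 0.7408 × 0.2592 = 0.192
∂L/∂z = ∂L/∂h · σ'(z) = 3 × 0.192 = 0.5761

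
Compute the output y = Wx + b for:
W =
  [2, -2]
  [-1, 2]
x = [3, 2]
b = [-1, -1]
y = [1, 0]

Wx = [2×3 + -2×2, -1×3 + 2×2]
   = [2, 1]
y = Wx + b = [2 + -1, 1 + -1] = [1, 0]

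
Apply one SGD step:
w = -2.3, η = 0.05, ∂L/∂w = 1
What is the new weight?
w_new = -2.35

w_new = w - η·∂L/∂w = -2.3 - 0.05×(1) = -2.3 - (0.05) = -2.35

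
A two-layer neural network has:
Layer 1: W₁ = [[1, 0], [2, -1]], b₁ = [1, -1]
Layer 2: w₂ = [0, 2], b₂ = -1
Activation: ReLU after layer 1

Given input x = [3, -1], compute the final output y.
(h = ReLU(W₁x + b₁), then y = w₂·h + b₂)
y = 11

Layer 1 pre-activation: z₁ = [4, 6]
After ReLU: h = [4, 6]
Layer 2 output: y = 0×4 + 2×6 + -1 = 11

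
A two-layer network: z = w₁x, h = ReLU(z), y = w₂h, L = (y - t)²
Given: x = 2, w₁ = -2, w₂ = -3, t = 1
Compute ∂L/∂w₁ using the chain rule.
∂L/∂w₁ = 0

Forward pass:
z = w₁x = -2×2 = -4
h = ReLU(-4) = 0
y = w₂h = -3×0 = 0

Backward pass:
∂L/∂y = 2(y - t) = 2(0 - 1) = -2
∂y/∂h = w₂ = -3
∂h/∂z = 0 (ReLU derivative)
∂z/∂w₁ = x = 2

∂L/∂w₁ = -2 × -3 × 0 × 2 = 0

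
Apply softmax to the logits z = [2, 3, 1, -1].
p = [0.2418, 0.6572, 0.0889, 0.012]

exp(z) = [7.389, 20.09, 2.718, 0.3679]
Sum = 30.56
p = [0.2418, 0.6572, 0.0889, 0.012]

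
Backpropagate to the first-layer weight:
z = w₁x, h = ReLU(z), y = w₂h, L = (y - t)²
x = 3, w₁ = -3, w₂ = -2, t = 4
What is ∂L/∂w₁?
∂L/∂w₁ = 0

Forward pass:
z = w₁x = -3×3 = -9
h = ReLU(-9) = 0
y = w₂h = -2×0 = 0

Backward pass:
∂L/∂y = 2(y - t) = 2(0 - 4) = -8
∂y/∂h = w₂ = -2
∂h/∂z = 0 (ReLU derivative)
∂z/∂w₁ = x = 3

∂L/∂w₁ = -8 × -2 × 0 × 3 = 0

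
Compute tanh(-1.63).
-0.9261

tanh(-1.63) = (e^(-1.63) - e^(1.63))/(e^(-1.63) + e^(1.63)) = -0.9261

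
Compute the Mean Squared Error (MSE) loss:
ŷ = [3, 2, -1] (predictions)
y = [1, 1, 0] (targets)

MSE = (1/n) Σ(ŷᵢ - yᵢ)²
MSE = 2

MSE = (1/3)((3-1)² + (2-1)² + (-1-0)²) = (1/3)(4 + 1 + 1) = 2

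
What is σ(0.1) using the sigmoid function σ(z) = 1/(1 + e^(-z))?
0.525

sigmoid(0.1) = 1/(1 + e^(-0.1)) = 1/(1 + 0.9048) = 0.525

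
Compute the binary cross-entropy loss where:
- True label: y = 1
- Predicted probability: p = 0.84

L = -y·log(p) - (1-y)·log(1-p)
L = 0.1744

L = -1·log(0.84) - 0·log(0.16) = -log(0.84) = 0.1744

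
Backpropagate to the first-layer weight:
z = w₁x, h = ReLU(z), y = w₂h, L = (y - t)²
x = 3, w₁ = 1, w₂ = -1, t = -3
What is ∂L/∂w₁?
∂L/∂w₁ = 0

Forward pass:
z = w₁x = 1×3 = 3
h = ReLU(3) = 3
y = w₂h = -1×3 = -3

Backward pass:
∂L/∂y = 2(y - t) = 2(-3 - -3) = 0
∂y/∂h = w₂ = -1
∂h/∂z = 1 (ReLU derivative)
∂z/∂w₁ = x = 3

∂L/∂w₁ = 0 × -1 × 1 × 3 = 0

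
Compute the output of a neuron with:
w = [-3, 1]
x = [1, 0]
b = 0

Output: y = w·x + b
y = -3

y = (-3)(1) + (1)(0) + 0 = -3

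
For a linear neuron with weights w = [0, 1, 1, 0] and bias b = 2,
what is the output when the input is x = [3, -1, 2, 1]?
y = 3

y = (0)(3) + (1)(-1) + (1)(2) + (0)(1) + 2 = 3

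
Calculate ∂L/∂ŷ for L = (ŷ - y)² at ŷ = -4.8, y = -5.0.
∂L/∂ŷ = 0.4

∂L/∂ŷ = 2(ŷ - y) = 2(-4.8 - -5.0) = 2(0.2) = 0.4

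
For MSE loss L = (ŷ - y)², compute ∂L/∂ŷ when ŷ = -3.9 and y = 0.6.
∂L/∂ŷ = -9.0

∂L/∂ŷ = 2(ŷ - y) = 2(-3.9 - 0.6) = 2(-4.5) = -9.0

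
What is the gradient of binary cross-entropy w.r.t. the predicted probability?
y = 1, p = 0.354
∂L/∂p = -2.825

∂L/∂p = -y/p + (1-y)/(1-p) = -1/0.354 + 0 = -2.825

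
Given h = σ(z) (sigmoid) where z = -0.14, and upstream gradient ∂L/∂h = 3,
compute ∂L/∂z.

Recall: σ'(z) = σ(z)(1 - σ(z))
∂L/∂z = 0.7463

σ(-0.14) = 0.4651
σ'(-0.14) = σ(-0.14)(1 - σ(-0.14)) = 0.4651 × 0.5349 = 0.2488
∂L/∂z = ∂L/∂h · σ'(z) = 3 × 0.2488 = 0.7463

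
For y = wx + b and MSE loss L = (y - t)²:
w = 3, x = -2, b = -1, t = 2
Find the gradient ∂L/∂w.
∂L/∂w = 36

y = wx + b = (3)(-2) + -1 = -7
∂L/∂y = 2(y - t) = 2(-7 - 2) = -18
∂y/∂w = x = -2
∂L/∂w = ∂L/∂y · ∂y/∂w = -18 × -2 = 36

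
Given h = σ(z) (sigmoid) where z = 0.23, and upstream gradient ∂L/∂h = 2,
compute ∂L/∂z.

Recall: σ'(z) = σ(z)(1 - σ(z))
∂L/∂z = 0.4934

σ(0.23) = 0.5572
σ'(0.23) = σ(0.23)(1 - σ(0.23)) = 0.5572 × 0.4428 = 0.2467
∂L/∂z = ∂L/∂h · σ'(z) = 2 × 0.2467 = 0.4934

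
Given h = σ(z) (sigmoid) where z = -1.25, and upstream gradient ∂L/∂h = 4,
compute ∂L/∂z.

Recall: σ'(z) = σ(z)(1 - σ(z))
∂L/∂z = 0.6924

σ(-1.25) = 0.2227
σ'(-1.25) = σ(-1.25)(1 - σ(-1.25)) = 0.2227 × 0.7773 = 0.1731
∂L/∂z = ∂L/∂h · σ'(z) = 4 × 0.1731 = 0.6924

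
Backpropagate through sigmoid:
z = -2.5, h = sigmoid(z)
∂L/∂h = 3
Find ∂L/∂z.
∂L/∂z = 0.2103

σ(-2.5) = 0.07586
σ'(-2.5) = σ(-2.5)(1 - σ(-2.5)) = 0.07586 × 0.9241 = 0.0701
∂L/∂z = ∂L/∂h · σ'(z) = 3 × 0.0701 = 0.2103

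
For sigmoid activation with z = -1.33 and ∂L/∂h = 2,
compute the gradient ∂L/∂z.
∂L/∂z = 0.3308

σ(-1.33) = 0.2092
σ'(-1.33) = σ(-1.33)(1 - σ(-1.33)) = 0.2092 × 0.7908 = 0.1654
∂L/∂z = ∂L/∂h · σ'(z) = 2 × 0.1654 = 0.3308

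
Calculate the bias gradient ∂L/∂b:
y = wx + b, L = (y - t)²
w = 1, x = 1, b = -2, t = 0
∂L/∂b = -2

y = wx + b = (1)(1) + -2 = -1
∂L/∂y = 2(y - t) = 2(-1 - 0) = -2
∂y/∂b = 1
∂L/∂b = ∂L/∂y · ∂y/∂b = -2 × 1 = -2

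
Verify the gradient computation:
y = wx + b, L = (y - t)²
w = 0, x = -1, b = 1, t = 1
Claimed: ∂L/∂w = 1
Incorrect

y = (0)(-1) + 1 = 1
∂L/∂y = 2(y - t) = 2(1 - 1) = 0
∂y/∂w = x = -1
∂L/∂w = 0 × -1 = 0

Claimed value: 1
Incorrect: The correct gradient is 0.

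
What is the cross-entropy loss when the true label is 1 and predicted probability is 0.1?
L = 2.303

L = -1·log(0.1) - 0·log(0.9) = -log(0.1) = 2.303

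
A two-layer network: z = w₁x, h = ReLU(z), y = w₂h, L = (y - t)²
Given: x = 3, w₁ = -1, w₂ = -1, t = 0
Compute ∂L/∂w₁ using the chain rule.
∂L/∂w₁ = 0

Forward pass:
z = w₁x = -1×3 = -3
h = ReLU(-3) = 0
y = w₂h = -1×0 = 0

Backward pass:
∂L/∂y = 2(y - t) = 2(0 - 0) = 0
∂y/∂h = w₂ = -1
∂h/∂z = 0 (ReLU derivative)
∂z/∂w₁ = x = 3

∂L/∂w₁ = 0 × -1 × 0 × 3 = 0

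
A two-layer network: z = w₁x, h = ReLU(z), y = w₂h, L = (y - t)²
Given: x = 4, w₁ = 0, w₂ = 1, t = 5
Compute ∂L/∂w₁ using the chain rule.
∂L/∂w₁ = 0

Forward pass:
z = w₁x = 0×4 = 0
h = ReLU(0) = 0
y = w₂h = 1×0 = 0

Backward pass:
∂L/∂y = 2(y - t) = 2(0 - 5) = -10
∂y/∂h = w₂ = 1
∂h/∂z = 0 (ReLU derivative)
∂z/∂w₁ = x = 4

∂L/∂w₁ = -10 × 1 × 0 × 4 = 0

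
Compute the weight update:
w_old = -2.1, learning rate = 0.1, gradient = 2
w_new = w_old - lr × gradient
w_new = -2.3

w_new = w - η·∂L/∂w = -2.1 - 0.1×(2) = -2.1 - (0.2) = -2.3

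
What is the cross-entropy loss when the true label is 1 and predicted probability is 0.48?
L = 0.734

L = -1·log(0.48) - 0·log(0.52) = -log(0.48) = 0.734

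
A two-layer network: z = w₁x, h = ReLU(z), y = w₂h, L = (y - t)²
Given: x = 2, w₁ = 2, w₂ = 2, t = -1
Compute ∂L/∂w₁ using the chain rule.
∂L/∂w₁ = 72

Forward pass:
z = w₁x = 2×2 = 4
h = ReLU(4) = 4
y = w₂h = 2×4 = 8

Backward pass:
∂L/∂y = 2(y - t) = 2(8 - -1) = 18
∂y/∂h = w₂ = 2
∂h/∂z = 1 (ReLU derivative)
∂z/∂w₁ = x = 2

∂L/∂w₁ = 18 × 2 × 1 × 2 = 72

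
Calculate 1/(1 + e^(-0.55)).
0.6341

sigmoid(0.55) = 1/(1 + e^(-0.55)) = 1/(1 + 0.5769) = 0.6341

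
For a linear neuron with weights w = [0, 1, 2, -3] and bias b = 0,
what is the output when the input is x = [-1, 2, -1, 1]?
y = -3

y = (0)(-1) + (1)(2) + (2)(-1) + (-3)(1) + 0 = -3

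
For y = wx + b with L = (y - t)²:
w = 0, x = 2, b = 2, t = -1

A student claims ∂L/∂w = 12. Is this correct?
Correct

y = (0)(2) + 2 = 2
∂L/∂y = 2(y - t) = 2(2 - -1) = 6
∂y/∂w = x = 2
∂L/∂w = 6 × 2 = 12

Claimed value: 12
Correct: The correct gradient is 12.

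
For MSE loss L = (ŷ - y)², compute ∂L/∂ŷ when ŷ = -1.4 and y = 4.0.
∂L/∂ŷ = -10.8

∂L/∂ŷ = 2(ŷ - y) = 2(-1.4 - 4.0) = 2(-5.4) = -10.8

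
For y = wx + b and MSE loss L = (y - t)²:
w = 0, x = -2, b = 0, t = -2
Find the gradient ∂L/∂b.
∂L/∂b = 4

y = wx + b = (0)(-2) + 0 = 0
∂L/∂y = 2(y - t) = 2(0 - -2) = 4
∂y/∂b = 1
∂L/∂b = ∂L/∂y · ∂y/∂b = 4 × 1 = 4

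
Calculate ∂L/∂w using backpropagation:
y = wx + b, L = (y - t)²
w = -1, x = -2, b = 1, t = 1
∂L/∂w = -8

y = wx + b = (-1)(-2) + 1 = 3
∂L/∂y = 2(y - t) = 2(3 - 1) = 4
∂y/∂w = x = -2
∂L/∂w = ∂L/∂y · ∂y/∂w = 4 × -2 = -8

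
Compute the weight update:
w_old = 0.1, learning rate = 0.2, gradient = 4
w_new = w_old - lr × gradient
w_new = -0.7

w_new = w - η·∂L/∂w = 0.1 - 0.2×(4) = 0.1 - (0.8) = -0.7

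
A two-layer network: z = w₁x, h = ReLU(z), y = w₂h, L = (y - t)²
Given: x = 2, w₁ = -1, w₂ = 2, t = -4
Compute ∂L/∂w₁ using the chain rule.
∂L/∂w₁ = 0

Forward pass:
z = w₁x = -1×2 = -2
h = ReLU(-2) = 0
y = w₂h = 2×0 = 0

Backward pass:
∂L/∂y = 2(y - t) = 2(0 - -4) = 8
∂y/∂h = w₂ = 2
∂h/∂z = 0 (ReLU derivative)
∂z/∂w₁ = x = 2

∂L/∂w₁ = 8 × 2 × 0 × 2 = 0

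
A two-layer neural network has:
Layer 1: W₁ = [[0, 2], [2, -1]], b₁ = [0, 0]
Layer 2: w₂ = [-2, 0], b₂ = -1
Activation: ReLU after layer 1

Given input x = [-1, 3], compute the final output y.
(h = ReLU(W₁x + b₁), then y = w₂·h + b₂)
y = -13

Layer 1 pre-activation: z₁ = [6, -5]
After ReLU: h = [6, 0]
Layer 2 output: y = -2×6 + 0×0 + -1 = -13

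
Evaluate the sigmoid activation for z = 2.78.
0.9416

sigmoid(2.78) = 1/(1 + e^(-2.78)) = 1/(1 + 0.06204) = 0.9416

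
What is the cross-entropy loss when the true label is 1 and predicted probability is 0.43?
L = 0.844

L = -1·log(0.43) - 0·log(0.57) = -log(0.43) = 0.844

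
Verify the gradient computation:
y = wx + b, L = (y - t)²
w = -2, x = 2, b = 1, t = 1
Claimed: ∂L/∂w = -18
Incorrect

y = (-2)(2) + 1 = -3
∂L/∂y = 2(y - t) = 2(-3 - 1) = -8
∂y/∂w = x = 2
∂L/∂w = -8 × 2 = -16

Claimed value: -18
Incorrect: The correct gradient is -16.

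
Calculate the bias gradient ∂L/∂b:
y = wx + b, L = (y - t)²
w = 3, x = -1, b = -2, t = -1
∂L/∂b = -8

y = wx + b = (3)(-1) + -2 = -5
∂L/∂y = 2(y - t) = 2(-5 - -1) = -8
∂y/∂b = 1
∂L/∂b = ∂L/∂y · ∂y/∂b = -8 × 1 = -8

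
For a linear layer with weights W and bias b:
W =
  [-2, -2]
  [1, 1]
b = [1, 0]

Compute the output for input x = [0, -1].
y = [3, -1]

Wx = [-2×0 + -2×-1, 1×0 + 1×-1]
   = [2, -1]
y = Wx + b = [2 + 1, -1 + 0] = [3, -1]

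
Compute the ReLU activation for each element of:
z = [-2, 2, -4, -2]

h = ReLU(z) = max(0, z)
h = [0, 2, 0, 0]

ReLU applied element-wise: max(0,-2)=0, max(0,2)=2, max(0,-4)=0, max(0,-2)=0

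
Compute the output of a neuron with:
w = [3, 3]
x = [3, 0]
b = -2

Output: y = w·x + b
y = 7

y = (3)(3) + (3)(0) + -2 = 7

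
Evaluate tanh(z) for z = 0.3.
0.2913

tanh(0.3) = (e^(0.3) - e^(-0.3))/(e^(0.3) + e^(-0.3)) = 0.2913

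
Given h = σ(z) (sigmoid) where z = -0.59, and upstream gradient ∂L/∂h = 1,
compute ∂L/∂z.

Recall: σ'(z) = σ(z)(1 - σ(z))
∂L/∂z = 0.2294

σ(-0.59) = 0.3566
σ'(-0.59) = σ(-0.59)(1 - σ(-0.59)) = 0.3566 × 0.6434 = 0.2294
∂L/∂z = ∂L/∂h · σ'(z) = 1 × 0.2294 = 0.2294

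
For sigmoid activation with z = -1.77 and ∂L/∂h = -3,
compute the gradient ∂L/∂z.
∂L/∂z = -0.3731

σ(-1.77) = 0.1455
σ'(-1.77) = σ(-1.77)(1 - σ(-1.77)) = 0.1455 × 0.8545 = 0.1244
∂L/∂z = ∂L/∂h · σ'(z) = -3 × 0.1244 = -0.3731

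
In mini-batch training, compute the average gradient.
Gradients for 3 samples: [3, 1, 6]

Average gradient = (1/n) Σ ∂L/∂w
Average gradient = 3.333

Average = (1/3)(3 + 1 + 6) = 10/3 = 3.333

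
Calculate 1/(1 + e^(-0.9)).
0.7109

sigmoid(0.9) = 1/(1 + e^(-0.9)) = 1/(1 + 0.4066) = 0.7109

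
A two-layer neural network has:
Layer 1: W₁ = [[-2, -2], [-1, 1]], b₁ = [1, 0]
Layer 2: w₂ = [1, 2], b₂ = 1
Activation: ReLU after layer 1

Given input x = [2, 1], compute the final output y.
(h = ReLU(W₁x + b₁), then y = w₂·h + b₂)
y = 1

Layer 1 pre-activation: z₁ = [-5, -1]
After ReLU: h = [0, 0]
Layer 2 output: y = 1×0 + 2×0 + 1 = 1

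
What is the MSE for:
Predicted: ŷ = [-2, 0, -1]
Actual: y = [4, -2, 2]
MSE = 16.33

MSE = (1/3)((-2-4)² + (0--2)² + (-1-2)²) = (1/3)(36 + 4 + 9) = 16.33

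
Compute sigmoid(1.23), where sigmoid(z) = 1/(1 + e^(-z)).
0.7738

sigmoid(1.23) = 1/(1 + e^(-1.23)) = 1/(1 + 0.2923) = 0.7738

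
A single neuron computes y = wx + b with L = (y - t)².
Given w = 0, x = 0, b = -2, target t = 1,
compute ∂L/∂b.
∂L/∂b = -6

y = wx + b = (0)(0) + -2 = -2
∂L/∂y = 2(y - t) = 2(-2 - 1) = -6
∂y/∂b = 1
∂L/∂b = ∂L/∂y · ∂y/∂b = -6 × 1 = -6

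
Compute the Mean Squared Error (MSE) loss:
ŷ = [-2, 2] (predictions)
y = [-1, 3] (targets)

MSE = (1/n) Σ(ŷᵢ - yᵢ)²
MSE = 1

MSE = (1/2)((-2--1)² + (2-3)²) = (1/2)(1 + 1) = 1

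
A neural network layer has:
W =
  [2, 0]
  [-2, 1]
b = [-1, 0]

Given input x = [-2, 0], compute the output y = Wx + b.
y = [-5, 4]

Wx = [2×-2 + 0×0, -2×-2 + 1×0]
   = [-4, 4]
y = Wx + b = [-4 + -1, 4 + 0] = [-5, 4]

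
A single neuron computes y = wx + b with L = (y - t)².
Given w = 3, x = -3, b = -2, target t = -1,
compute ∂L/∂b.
∂L/∂b = -20

y = wx + b = (3)(-3) + -2 = -11
∂L/∂y = 2(y - t) = 2(-11 - -1) = -20
∂y/∂b = 1
∂L/∂b = ∂L/∂y · ∂y/∂b = -20 × 1 = -20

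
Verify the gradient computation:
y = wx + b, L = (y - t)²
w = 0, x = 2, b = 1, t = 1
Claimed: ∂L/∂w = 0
Correct

y = (0)(2) + 1 = 1
∂L/∂y = 2(y - t) = 2(1 - 1) = 0
∂y/∂w = x = 2
∂L/∂w = 0 × 2 = 0

Claimed value: 0
Correct: The correct gradient is 0.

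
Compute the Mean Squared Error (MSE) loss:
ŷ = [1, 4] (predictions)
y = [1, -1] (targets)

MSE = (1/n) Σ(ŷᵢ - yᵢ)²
MSE = 12.5

MSE = (1/2)((1-1)² + (4--1)²) = (1/2)(0 + 25) = 12.5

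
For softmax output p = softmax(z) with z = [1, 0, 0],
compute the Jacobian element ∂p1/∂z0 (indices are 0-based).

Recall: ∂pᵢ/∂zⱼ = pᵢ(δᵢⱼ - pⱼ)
∂p1/∂z0 = -0.1221

p = softmax(z) = [0.5761, 0.2119, 0.2119]
p1 = 0.2119, p0 = 0.5761

∂p1/∂z0 = -p1 × p0 = -0.2119 × 0.5761 = -0.1221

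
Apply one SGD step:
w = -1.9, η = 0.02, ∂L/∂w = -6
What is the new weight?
w_new = -1.78

w_new = w - η·∂L/∂w = -1.9 - 0.02×(-6) = -1.9 - (-0.12) = -1.78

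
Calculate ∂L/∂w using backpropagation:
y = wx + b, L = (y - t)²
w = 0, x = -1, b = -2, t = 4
∂L/∂w = 12

y = wx + b = (0)(-1) + -2 = -2
∂L/∂y = 2(y - t) = 2(-2 - 4) = -12
∂y/∂w = x = -1
∂L/∂w = ∂L/∂y · ∂y/∂w = -12 × -1 = 12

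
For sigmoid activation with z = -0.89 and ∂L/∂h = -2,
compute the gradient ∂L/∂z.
∂L/∂z = -0.4127

σ(-0.89) = 0.2911
σ'(-0.89) = σ(-0.89)(1 - σ(-0.89)) = 0.2911 × 0.7089 = 0.2064
∂L/∂z = ∂L/∂h · σ'(z) = -2 × 0.2064 = -0.4127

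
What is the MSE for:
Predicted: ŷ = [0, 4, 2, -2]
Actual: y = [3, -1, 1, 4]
MSE = 17.75

MSE = (1/4)((0-3)² + (4--1)² + (2-1)² + (-2-4)²) = (1/4)(9 + 25 + 1 + 36) = 17.75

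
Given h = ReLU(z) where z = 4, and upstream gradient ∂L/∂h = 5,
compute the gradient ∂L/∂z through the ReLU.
∂L/∂z = 5

h = ReLU(4) = 4
Since z > 0: ∂h/∂z = 1
∂L/∂z = ∂L/∂h · ∂h/∂z = 5 × 1 = 5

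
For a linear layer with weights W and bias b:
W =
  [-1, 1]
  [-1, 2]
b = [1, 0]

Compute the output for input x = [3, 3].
y = [1, 3]

Wx = [-1×3 + 1×3, -1×3 + 2×3]
   = [0, 3]
y = Wx + b = [0 + 1, 3 + 0] = [1, 3]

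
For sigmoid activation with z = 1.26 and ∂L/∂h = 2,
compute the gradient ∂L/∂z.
∂L/∂z = 0.3443

σ(1.26) = 0.779
σ'(1.26) = σ(1.26)(1 - σ(1.26)) = 0.779 × 0.221 = 0.1721
∂L/∂z = ∂L/∂h · σ'(z) = 2 × 0.1721 = 0.3443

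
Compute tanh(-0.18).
-0.1781

tanh(-0.18) = (e^(-0.18) - e^(0.18))/(e^(-0.18) + e^(0.18)) = -0.1781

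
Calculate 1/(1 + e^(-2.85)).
0.9453

sigmoid(2.85) = 1/(1 + e^(-2.85)) = 1/(1 + 0.05784) = 0.9453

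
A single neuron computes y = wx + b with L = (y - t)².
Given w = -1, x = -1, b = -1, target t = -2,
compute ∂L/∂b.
∂L/∂b = 4

y = wx + b = (-1)(-1) + -1 = 0
∂L/∂y = 2(y - t) = 2(0 - -2) = 4
∂y/∂b = 1
∂L/∂b = ∂L/∂y · ∂y/∂b = 4 × 1 = 4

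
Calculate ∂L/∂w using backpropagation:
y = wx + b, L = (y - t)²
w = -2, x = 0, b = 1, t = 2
∂L/∂w = 0

y = wx + b = (-2)(0) + 1 = 1
∂L/∂y = 2(y - t) = 2(1 - 2) = -2
∂y/∂w = x = 0
∂L/∂w = ∂L/∂y · ∂y/∂w = -2 × 0 = 0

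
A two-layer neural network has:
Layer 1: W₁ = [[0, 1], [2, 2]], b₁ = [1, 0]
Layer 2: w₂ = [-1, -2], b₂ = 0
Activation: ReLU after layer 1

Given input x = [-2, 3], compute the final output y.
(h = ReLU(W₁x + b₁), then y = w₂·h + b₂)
y = -8

Layer 1 pre-activation: z₁ = [4, 2]
After ReLU: h = [4, 2]
Layer 2 output: y = -1×4 + -2×2 + 0 = -8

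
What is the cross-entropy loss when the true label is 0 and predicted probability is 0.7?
L = 1.204

L = -0·log(0.7) - 1·log(0.3) = -log(0.3) = 1.204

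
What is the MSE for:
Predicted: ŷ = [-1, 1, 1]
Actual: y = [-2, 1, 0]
MSE = 0.6667

MSE = (1/3)((-1--2)² + (1-1)² + (1-0)²) = (1/3)(1 + 0 + 1) = 0.6667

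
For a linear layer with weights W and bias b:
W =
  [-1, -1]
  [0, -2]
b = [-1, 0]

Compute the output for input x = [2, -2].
y = [-1, 4]

Wx = [-1×2 + -1×-2, 0×2 + -2×-2]
   = [0, 4]
y = Wx + b = [0 + -1, 4 + 0] = [-1, 4]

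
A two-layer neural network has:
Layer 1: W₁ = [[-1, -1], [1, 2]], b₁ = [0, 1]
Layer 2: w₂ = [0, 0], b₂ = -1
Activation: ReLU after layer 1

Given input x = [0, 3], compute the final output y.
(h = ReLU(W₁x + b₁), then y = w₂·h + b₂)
y = -1

Layer 1 pre-activation: z₁ = [-3, 7]
After ReLU: h = [0, 7]
Layer 2 output: y = 0×0 + 0×7 + -1 = -1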